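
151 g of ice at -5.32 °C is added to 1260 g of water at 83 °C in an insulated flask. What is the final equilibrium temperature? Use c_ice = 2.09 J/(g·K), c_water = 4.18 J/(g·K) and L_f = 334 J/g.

Sum of m c ΔT and latent-heat terms is zero:
ice -5.32→0 °C: 151·2.09·5.32 = 1678.9
  fusion: m_ice L_f = 151·334 = 50434
  warm the meltwater: 631.18 T
  water: 5266.8(T − 83)
5898 T = 437144 − 52113 = 385031
T ≈ 65.28 °C — above 0 °C, consistent with complete melting.

T_f ≈ 65.3 °C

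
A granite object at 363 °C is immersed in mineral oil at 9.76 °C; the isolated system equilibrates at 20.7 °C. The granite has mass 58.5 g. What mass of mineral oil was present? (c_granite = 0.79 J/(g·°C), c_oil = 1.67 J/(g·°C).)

m ≈ 866 g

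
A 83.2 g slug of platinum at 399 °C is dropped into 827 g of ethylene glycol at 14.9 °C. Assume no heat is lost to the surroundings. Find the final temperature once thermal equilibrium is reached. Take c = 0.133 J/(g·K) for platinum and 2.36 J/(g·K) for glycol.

Setting the total heat transfer to zero:
83.2×0.133×(T − 399) + 827×2.36×(T − 14.9) = 0
(11.07 + 1951.7) T = 11.07×399 + 1951.7×14.9
T ≈ 17.07 °C

T_f ≈ 17.1 °C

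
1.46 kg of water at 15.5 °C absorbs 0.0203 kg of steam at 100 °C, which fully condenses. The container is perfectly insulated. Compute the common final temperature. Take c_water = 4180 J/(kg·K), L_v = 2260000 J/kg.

T_f ≈ 24.1 °C

Heat gained plus heat lost sum to zero:
condense steam: −0.0203×2260000 = −45878
  condensed water 100 °C→T: 84.85(T − 100)
  water warms: 1.46×4180×(T − 15.5) = 6102.8(T − 15.5)
6187.7 T = 45878 + 8485.4 + 94593 = 148957
T ≈ 24.07 °C, under the boiling point, so the assumption holds.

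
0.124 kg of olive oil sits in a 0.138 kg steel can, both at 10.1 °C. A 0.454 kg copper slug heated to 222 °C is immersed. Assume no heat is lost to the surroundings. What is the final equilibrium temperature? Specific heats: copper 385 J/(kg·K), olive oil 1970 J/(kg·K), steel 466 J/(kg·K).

Energy conservation, ΣQ = 0:
0.454×385×(T − 222) + 0.124×1970×(T − 10.1) + 0.138×466×(T − 10.1) = 0
(174.79 + 244.28 + 64.31) T = 174.79×222 + 244.28×10.1 + 64.31×10.1
T ≈ 86.72 °C

T_f ≈ 86.7 °C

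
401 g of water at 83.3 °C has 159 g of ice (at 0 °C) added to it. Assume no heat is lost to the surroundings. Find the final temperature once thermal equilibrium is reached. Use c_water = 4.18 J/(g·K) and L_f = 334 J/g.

T_f ≈ 37.0 °C

Energy conservation, ΣQ = 0:
melt ice: 159×334 = 53106
  meltwater 0→T: 159×4.18×T = 664.62 T
  water cools: 401×4.18×(T − 83.3) = 1676.2(T − 83.3)
2340.8 T = 139626 − 53106 = 86520
T ≈ 36.96 °C. Since T > 0 °C, the all-ice-melts assumption holds.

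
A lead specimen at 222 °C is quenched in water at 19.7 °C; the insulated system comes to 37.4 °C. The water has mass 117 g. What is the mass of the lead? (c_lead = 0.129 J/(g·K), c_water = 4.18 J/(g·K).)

m ≈ 364 g

Energy conservation, ΣQ = 0:
m×0.129×(37.4 − 222) + 117×4.18×(37.4 − 19.7) = 0
-23.81 m = -8656.4
m = -8656.4/-23.81 ≈ 363.5 g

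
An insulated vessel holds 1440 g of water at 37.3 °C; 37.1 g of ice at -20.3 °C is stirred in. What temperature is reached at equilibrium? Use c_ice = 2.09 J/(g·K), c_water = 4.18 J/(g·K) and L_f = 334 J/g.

T_f ≈ 34.1 °C

Sum of m c ΔT and latent-heat terms is zero:
warm ice to 0 °C: 37.1·2.09·(0 − (-20.3)) = 1574; fusion: m_ice L_f = 37.1·334 = 12391; meltwater 0→T: 37.1·4.18·T = 155.08 T; water: 6019.2(T − 37.3)
6174.3 T = 224516 − 13965 = 210551
T ≈ 34.10 °C — above 0 °C, consistent with complete melting.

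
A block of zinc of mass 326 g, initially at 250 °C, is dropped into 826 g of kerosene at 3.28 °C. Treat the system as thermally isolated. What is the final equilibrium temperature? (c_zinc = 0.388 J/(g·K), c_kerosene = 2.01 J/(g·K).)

T_f ≈ 20.7 °C

Setting the total heat transfer to zero:
326·0.388·(T − 250) + 826·2.01·(T − 3.28) = 0
1786.7 T = 37068
T = 37068 / 1786.7 = 20.7 °C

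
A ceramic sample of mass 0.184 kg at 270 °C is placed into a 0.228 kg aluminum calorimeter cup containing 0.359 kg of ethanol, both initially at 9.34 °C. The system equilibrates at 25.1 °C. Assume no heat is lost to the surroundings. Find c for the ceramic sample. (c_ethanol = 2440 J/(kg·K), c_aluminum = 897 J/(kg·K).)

c ≈ 378 J/(kg·K)

Conservation of energy gives ΣQ = 0:
0.184×c×(25.1 − 270) + 0.359×2440×(25.1 − 9.34) + 0.228×897×(25.1 − 9.34) = 0
-45.06 c = -17028
c = -17028/-45.06 ≈ 377.9 J/(kg·K)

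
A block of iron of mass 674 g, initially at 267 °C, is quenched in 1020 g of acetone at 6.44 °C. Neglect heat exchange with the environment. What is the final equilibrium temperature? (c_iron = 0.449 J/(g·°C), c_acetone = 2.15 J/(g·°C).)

T_f ≈ 38.0 °C

Set heat shed by the hot body equal to heat absorbed by the cold body:
674*0.449*(267 − T) = 1020*2.15*(T − 6.44)
302.63(267 − T) = 2193(T − 6.44)
2495.6 T = 94924  ⇒  T ≈ 38.04 °C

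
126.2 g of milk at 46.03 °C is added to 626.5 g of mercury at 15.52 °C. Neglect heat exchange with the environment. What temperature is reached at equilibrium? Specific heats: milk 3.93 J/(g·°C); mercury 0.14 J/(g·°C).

T_f ≈ 41.4 °C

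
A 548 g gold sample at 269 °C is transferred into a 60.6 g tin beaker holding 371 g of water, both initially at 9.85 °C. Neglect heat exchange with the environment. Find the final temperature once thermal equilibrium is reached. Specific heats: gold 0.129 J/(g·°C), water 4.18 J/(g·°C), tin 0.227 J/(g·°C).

Let T be the final temperature. ΣQ_i = 0:
548·0.129·(T − 269) + 371·4.18·(T − 9.85) + 60.6·0.227·(T − 9.85) = 0
70.69(T − 269) + 1550.8(T − 9.85) + 13.76(T − 9.85) = 0
(70.69 + 1550.8 + 13.76) T = 70.69·269 + 1550.8·9.85 + 13.76·9.85
T = 34427/1635.2 ≈ 21.05 °C

T_f ≈ 21.1 °C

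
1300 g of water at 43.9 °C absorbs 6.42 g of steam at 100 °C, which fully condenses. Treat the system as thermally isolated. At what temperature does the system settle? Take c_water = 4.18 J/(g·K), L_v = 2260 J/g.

T_f ≈ 46.8 °C

Let T be the final temperature. ΣQ_i = 0:
latent heat released on condensation: 6.42×2260 = 14509
  condensed water 100 °C→T: 26.84(T − 100)
  original water: 5434(T − 43.9)
5460.8 T = 14509 + 2683.6 + 238553 = 255745
T ≈ 46.83 °C — below 100 °C, confirming all the steam condensed.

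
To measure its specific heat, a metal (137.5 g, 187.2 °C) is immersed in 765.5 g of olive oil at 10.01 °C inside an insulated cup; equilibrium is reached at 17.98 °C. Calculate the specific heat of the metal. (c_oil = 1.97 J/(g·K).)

Let T be the final temperature. ΣQ_i = 0:
137.5·c·(17.98 − 187.2) + 765.5·1.97·(17.98 − 10.01) = 0
-23268 c = -12019
c = -12019/-23268 ≈ 0.5166 J/(g·K)

c ≈ 0.517 J/(g·K)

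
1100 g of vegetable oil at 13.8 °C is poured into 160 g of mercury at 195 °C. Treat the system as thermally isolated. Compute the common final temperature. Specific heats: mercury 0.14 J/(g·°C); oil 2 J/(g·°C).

T_f is the heat-capacity-weighted average of the initial temperatures:
T_f = (22.4×195 + 2200×13.8) / (22.4 + 2200)
    = 34728 / 2222.4 ≈ 15.63 °C

T_f ≈ 15.6 °C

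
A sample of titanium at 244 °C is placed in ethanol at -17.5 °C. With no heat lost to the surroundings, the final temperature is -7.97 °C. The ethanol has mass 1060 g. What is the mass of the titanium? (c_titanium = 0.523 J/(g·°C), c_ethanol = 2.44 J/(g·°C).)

m ≈ 187 g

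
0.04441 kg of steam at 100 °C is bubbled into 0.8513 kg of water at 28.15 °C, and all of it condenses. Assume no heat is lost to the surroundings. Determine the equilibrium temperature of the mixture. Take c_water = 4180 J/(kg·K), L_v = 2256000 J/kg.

Energy balance with sensible and latent terms:
condense steam: −0.04441·2256000 = −100189
  condensed water 100 °C→T: 185.63(T − 100)
  water warms: 0.8513·4180·(T − 28.15) = 3558.4(T − 28.15)
3744.1 T = 100189 + 18563 + 100170 = 218922
T ≈ 58.47 °C — below 100 °C, confirming all the steam condensed.

T_f ≈ 58.5 °C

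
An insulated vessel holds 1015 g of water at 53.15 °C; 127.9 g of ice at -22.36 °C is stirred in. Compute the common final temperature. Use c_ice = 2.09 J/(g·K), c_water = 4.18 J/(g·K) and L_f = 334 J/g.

T_f ≈ 37.0 °C

Setting the total heat transfer to zero:
ice -22.36→0 °C: 127.9·2.09·22.36 = 5977.1; melt ice: 127.9·334 = 42719; warm the meltwater: 534.62 T; water cools: 1015·4.18·(T − 53.15) = 4242.7(T − 53.15)
4777.3 T = 225500 − 48696 = 176804
T ≈ 37.01 °C (positive, so assuming full melt was valid).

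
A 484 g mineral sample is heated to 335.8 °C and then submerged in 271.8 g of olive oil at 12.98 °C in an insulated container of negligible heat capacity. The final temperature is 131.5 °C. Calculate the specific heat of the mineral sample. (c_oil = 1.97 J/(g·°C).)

c ≈ 0.642 J/(g·°C)

Heat lost by the mineral sample = heat gained by the oil:
484×c×(335.8 − 131.5) = 271.8×1.97×(131.5 − 12.98)
98881 c = 63461  ⇒  c ≈ 0.6418 J/(g·°C)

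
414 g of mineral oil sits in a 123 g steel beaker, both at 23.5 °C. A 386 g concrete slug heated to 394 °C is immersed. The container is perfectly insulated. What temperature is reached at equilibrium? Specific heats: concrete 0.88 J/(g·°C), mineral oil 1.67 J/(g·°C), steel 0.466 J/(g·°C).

T_f ≈ 139.1 °C

With ΣQ=0 the equilibrium temperature is the m·c-weighted mean:
T_f = (339.68×394 + 691.38×23.5 + 57.32×23.5) / (339.68 + 691.38 + 57.32)
    = 151428 / 1088.4 ≈ 139.13 °C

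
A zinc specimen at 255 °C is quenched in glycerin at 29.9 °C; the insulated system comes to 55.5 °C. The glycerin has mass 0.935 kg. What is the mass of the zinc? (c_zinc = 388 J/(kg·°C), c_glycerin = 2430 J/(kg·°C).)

Heat lost by the zinc = heat gained by the glycerin:
m·388·(255 − 55.5) = 0.935·2430·(55.5 − 29.9)
77406 m = 58164  ⇒  m ≈ 0.7514 kg

m ≈ 0.751 kg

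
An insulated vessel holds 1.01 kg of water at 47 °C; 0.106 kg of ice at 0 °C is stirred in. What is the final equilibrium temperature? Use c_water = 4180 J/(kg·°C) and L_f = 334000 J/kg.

Energy conservation, ΣQ = 0:
fusion: m_ice L_f = 0.106·334000 = 35404; meltwater 0→T: 0.106·4180·T = 443.08 T; water cools: 1.01·4180·(T − 47) = 4221.8(T − 47)
4664.9 T = 198425 − 35404 = 163021
T ≈ 34.95 °C — above 0 °C, consistent with complete melting.

T_f ≈ 34.9 °C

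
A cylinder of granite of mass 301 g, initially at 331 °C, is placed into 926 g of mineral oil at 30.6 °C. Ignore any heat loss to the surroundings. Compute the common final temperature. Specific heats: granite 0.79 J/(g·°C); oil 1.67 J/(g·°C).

T_f ≈ 70.6 °C

T_f = Σ m_i c_i T_i / Σ m_i c_i:
T_f = (237.79·331 + 1546.4·30.6) / (237.79 + 1546.4)
    = 126029 / 1784.2 ≈ 70.64 °C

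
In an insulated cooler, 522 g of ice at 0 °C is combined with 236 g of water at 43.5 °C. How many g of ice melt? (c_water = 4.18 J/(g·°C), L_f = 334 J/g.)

m_melted ≈ 128 g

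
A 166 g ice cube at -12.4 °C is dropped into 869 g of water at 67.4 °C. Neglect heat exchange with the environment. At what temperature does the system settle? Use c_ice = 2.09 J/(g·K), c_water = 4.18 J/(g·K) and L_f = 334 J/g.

T_f ≈ 42.8 °C

Energy balance with sensible and latent terms:
warm ice to 0 °C: 166·2.09·(0 − (-12.4)) = 4302.1; latent heat to melt: 166·334 = 55444; warm the meltwater: 693.88 T; water cools: 869·4.18·(T − 67.4) = 3632.4(T − 67.4)
4326.3 T = 244825 − 59746 = 185079
T ≈ 42.78 °C (positive, so assuming full melt was valid).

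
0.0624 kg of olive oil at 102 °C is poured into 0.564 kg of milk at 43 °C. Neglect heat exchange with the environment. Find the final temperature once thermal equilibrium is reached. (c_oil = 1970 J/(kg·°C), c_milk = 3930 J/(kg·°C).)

T_f ≈ 46.1 °C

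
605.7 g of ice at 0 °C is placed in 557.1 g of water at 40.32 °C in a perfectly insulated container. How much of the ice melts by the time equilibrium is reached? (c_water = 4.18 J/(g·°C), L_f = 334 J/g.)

m_melted ≈ 281 g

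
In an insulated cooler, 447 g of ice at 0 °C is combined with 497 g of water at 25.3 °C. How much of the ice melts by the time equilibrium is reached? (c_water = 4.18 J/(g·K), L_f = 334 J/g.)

Cooling the water to 0 °C releases 497·4.18·25.3 = 52560 J.
Fully melting the ice requires m_ice L_f = 447·334 = 149298 J.
That's not enough to melt it all — equilibrium is at 0 °C with ice remaining.
Mass melted = 52560/334 ≈ 157.4 g.

m_melted ≈ 157 g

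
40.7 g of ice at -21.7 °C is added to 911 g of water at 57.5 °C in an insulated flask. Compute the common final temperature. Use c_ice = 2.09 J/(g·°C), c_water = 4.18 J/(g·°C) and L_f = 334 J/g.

T_f ≈ 51.2 °C

Taking heat into each body as positive, Σ m c ΔT = 0:
warm ice to 0 °C: 40.7×2.09×(0 − (-21.7)) = 1845.9
  fusion: m_ice L_f = 40.7×334 = 13594
  warm the meltwater: 170.13 T
  water: 3808(T − 57.5)
3978.1 T = 218959 − 15440 = 203519
T ≈ 51.16 °C (positive, so assuming full melt was valid).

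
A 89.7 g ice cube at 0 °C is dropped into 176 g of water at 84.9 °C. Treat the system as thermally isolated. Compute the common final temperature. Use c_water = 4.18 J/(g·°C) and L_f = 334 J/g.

T_f ≈ 29.3 °C

Setting the total heat transfer to zero:
fusion: m_ice L_f = 89.7×334 = 29960; meltwater 0→T: 89.7×4.18×T = 374.95 T; water: 735.68(T − 84.9)
1110.6 T = 62459 − 29960 = 32499
T ≈ 29.26 °C. Since T > 0 °C, the all-ice-melts assumption holds.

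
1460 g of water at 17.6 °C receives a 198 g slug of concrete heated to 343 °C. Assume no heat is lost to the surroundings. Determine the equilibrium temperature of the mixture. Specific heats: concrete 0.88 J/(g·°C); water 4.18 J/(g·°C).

|Q_concrete| = |Q_water|:
198*0.88*(343 − T) = 1460*4.18*(T − 17.6)
174.24(343 − T) = 6102.8(T − 17.6)
6277 T = 167174  ⇒  T ≈ 26.63 °C

T_f ≈ 26.6 °C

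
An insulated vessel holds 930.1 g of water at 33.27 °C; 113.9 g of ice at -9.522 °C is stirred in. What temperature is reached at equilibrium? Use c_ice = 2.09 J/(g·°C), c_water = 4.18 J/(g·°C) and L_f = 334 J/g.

T_f ≈ 20.4 °C

Sum of m c ΔT and latent-heat terms is zero:
ice -9.522→0 °C: 113.9×2.09×9.522 = 2266.7; melt ice: 113.9×334 = 38043; meltwater 0→T: 113.9×4.18×T = 476.1 T; water: 3887.8(T − 33.27)
4363.9 T = 129348 − 40309 = 89038
T ≈ 20.40 °C — above 0 °C, consistent with complete melting.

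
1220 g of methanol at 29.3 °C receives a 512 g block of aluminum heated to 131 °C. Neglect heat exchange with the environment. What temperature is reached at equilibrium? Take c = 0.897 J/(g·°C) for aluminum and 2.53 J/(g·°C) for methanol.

T_f ≈ 42.5 °C

Set heat shed by the hot body equal to heat absorbed by the cold body:
512×0.897×(131 − T) = 1220×2.53×(T − 29.3)
459.26(131 − T) = 3086.6(T − 29.3)
3545.9 T = 150601  ⇒  T ≈ 42.47 °C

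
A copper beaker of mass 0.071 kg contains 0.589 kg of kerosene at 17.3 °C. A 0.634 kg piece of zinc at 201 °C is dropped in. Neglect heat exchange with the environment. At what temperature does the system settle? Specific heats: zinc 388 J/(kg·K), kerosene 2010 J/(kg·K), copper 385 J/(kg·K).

T_f ≈ 48.3 °C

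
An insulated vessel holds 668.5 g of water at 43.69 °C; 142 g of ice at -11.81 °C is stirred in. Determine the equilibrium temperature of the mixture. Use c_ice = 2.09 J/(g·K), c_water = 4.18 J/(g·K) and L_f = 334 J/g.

T_f ≈ 21.0 °C

Setting the total heat transfer to zero:
ice -11.81→0 °C: 142×2.09×11.81 = 3505; latent heat to melt: 142×334 = 47428; warm the meltwater: 593.56 T; water cools: 668.5×4.18×(T − 43.69) = 2794.3(T − 43.69)
3387.9 T = 122084 − 50933 = 71151
T ≈ 21.00 °C — above 0 °C, consistent with complete melting.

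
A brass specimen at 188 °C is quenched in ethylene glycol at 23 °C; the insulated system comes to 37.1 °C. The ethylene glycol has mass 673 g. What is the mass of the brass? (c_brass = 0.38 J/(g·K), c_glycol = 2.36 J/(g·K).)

|Q_brass| = |Q_glycol|:
m×0.38×(188 − 37.1) = 673×2.36×(37.1 − 23)
57.34 m = 22395  ⇒  m ≈ 390.5 g

m ≈ 391 g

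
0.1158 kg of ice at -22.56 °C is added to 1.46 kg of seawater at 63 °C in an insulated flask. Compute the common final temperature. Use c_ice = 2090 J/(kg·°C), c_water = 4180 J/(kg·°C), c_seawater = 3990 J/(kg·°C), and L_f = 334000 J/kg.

T_f ≈ 51.2 °C

Sum of m c ΔT and latent-heat terms is zero:
warm ice to 0 °C: 0.1158·2090·(0 − (-22.56)) = 5460; fusion: m_ice L_f = 0.1158·334000 = 38677; meltwater 0→T: 0.1158·4180·T = 484.04 T; seawater cools: 1.46·3990·(T − 63) = 5825.4(T − 63)
6309.4 T = 367000 − 44137 = 322863
T ≈ 51.17 °C. Since T > 0 °C, the all-ice-melts assumption holds.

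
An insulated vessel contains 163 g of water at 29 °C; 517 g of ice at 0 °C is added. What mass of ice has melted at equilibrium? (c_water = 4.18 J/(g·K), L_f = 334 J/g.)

Water can give up m c ΔT = 163×4.18×29 = 19759 J before reaching 0 °C.
Fully melting the ice requires m_ice L_f = 517×334 = 172678 J.
That's not enough to melt it all — equilibrium is at 0 °C with ice remaining.
Mass melted = 19759/334 ≈ 59.16 g.

m_melted ≈ 59.2 g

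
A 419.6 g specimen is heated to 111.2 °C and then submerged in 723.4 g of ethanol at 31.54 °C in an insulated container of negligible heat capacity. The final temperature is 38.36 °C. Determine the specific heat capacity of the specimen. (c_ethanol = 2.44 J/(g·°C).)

c ≈ 0.394 J/(g·°C)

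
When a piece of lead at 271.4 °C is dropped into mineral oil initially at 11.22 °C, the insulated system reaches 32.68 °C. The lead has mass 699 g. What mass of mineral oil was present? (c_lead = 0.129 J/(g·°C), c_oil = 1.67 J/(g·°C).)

m ≈ 601 g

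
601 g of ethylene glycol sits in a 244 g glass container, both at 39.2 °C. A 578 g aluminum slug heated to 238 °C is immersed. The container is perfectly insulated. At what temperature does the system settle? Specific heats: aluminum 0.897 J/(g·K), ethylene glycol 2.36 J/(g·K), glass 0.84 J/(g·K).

T_f ≈ 87.3 °C

T_f = Σ m_i c_i T_i / Σ m_i c_i:
T_f = (518.47·238 + 1418.4·39.2 + 204.96·39.2) / (518.47 + 1418.4 + 204.96)
    = 187029 / 2141.8 ≈ 87.32 °C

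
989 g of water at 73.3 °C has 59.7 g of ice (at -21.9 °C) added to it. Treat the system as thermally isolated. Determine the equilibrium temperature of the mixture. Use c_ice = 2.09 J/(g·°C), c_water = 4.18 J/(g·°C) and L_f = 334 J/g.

T_f ≈ 64.0 °C

Energy balance with sensible and latent terms:
warm ice to 0 °C: 59.7·2.09·(0 − (-21.9)) = 2732.5; fusion: m_ice L_f = 59.7·334 = 19940; warm the meltwater: 249.55 T; water: 4134(T − 73.3)
4383.6 T = 303024 − 22672 = 280351
T ≈ 63.96 °C. Since T > 0 °C, the all-ice-melts assumption holds.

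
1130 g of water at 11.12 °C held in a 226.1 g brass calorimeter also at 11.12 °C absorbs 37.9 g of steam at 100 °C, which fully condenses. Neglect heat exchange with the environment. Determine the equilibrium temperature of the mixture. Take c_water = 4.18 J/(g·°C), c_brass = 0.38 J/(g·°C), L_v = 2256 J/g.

T_f ≈ 31.2 °C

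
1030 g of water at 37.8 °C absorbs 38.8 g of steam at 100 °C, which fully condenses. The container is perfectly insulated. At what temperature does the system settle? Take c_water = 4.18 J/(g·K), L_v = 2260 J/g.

T_f ≈ 59.7 °C

Net heat exchanged in the isolated system is zero:
steam→water at 100 °C releases m L_v = 38.8×2260 = 87688; condensed water 100 °C→T: 162.18(T − 100); original water: 4305.4(T − 37.8)
4467.6 T = 87688 + 16218 + 162744 = 266651
T ≈ 59.69 °C — below 100 °C, confirming all the steam condensed.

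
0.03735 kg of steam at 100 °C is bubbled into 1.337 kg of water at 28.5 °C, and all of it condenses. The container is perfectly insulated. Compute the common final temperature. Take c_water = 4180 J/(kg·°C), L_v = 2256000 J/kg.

T_f ≈ 45.1 °C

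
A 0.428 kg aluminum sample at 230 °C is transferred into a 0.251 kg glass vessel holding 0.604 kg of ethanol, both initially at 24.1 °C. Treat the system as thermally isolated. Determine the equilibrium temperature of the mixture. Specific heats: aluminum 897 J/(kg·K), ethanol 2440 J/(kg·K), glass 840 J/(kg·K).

T_f ≈ 62.3 °C

T_f is the heat-capacity-weighted average of the initial temperatures:
T_f = (383.92*230 + 1473.8*24.1 + 210.84*24.1) / (383.92 + 1473.8 + 210.84)
    = 128900 / 2068.5 ≈ 62.31 °C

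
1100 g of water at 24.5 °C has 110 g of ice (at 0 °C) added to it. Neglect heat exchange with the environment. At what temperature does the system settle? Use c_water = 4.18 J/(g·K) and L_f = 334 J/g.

T_f ≈ 15.0 °C

Heat gained plus heat lost sum to zero:
latent heat to melt: 110·334 = 36740; meltwater 0→T: 110·4.18·T = 459.8 T; water: 4598(T − 24.5)
5057.8 T = 112651 − 36740 = 75911
T ≈ 15.01 °C. Since T > 0 °C, the all-ice-melts assumption holds.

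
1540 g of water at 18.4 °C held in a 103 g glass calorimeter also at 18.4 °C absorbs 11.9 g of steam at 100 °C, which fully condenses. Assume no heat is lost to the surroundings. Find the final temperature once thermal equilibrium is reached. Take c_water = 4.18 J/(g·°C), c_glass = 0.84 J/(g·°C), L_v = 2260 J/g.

Heat gained plus heat lost sum to zero:
condense steam: −11.9×2260 = −26894; condensate cools 100→T: 11.9×4.18×(T − 100) = 49.74(T − 100); water warms: 1540×4.18×(T − 18.4) = 6437.2(T − 18.4); cup: 86.52(T − 18.4)
6573.5 T = 26894 + 4974.2 + 120036 = 151905
T ≈ 23.11 °C, under the boiling point, so the assumption holds.

T_f ≈ 23.1 °C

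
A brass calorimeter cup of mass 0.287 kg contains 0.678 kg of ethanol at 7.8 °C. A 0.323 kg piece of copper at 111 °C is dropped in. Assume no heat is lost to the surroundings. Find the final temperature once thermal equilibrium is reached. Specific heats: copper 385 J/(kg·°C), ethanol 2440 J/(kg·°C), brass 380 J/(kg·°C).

T_f ≈ 14.6 °C

Net heat exchanged in the isolated system is zero:
0.323·385·(T − 111) + 0.678·2440·(T − 7.8) + 0.287·380·(T − 7.8) = 0
124.36(T − 111) + 1654.3(T − 7.8) + 109.06(T − 7.8) = 0
(124.36 + 1654.3 + 109.06) T = 124.36·111 + 1654.3·7.8 + 109.06·7.8
T = 27558 / 1887.7 = 14.6 °C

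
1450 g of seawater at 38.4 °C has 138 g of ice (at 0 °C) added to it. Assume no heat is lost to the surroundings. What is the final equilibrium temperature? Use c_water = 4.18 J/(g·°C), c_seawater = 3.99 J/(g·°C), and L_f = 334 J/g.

T_f ≈ 27.7 °C

Energy balance with sensible and latent terms:
melt ice: 138×334 = 46092
  meltwater 0→T: 138×4.18×T = 576.84 T
  seawater cools: 1450×3.99×(T − 38.4) = 5785.5(T − 38.4)
6362.3 T = 222163 − 46092 = 176071
T ≈ 27.67 °C — above 0 °C, consistent with complete melting.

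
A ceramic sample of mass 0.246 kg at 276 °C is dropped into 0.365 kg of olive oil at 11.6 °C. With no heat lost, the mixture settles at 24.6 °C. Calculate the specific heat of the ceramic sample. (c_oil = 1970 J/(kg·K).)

m_s c (T_s − T_f) = m_oil c_oil (T_f − T_0):
0.246·c·(276 − 24.6) = 0.365·1970·(24.6 − 11.6)
61.84 c = 9347.7  ⇒  c ≈ 151.1 J/(kg·K)

c ≈ 151 J/(kg·K)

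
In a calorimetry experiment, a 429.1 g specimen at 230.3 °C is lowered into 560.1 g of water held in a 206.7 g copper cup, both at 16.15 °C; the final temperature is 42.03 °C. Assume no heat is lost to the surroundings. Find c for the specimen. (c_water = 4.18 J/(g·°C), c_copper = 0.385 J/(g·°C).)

Setting the total heat transfer to zero:
429.1×c×(42.03 − 230.3) + 560.1×4.18×(42.03 − 16.15) + 206.7×0.385×(42.03 − 16.15) = 0
-80787 c = -62650
c = -62650/-80787 ≈ 0.7755 J/(g·°C)

c ≈ 0.776 J/(g·°C)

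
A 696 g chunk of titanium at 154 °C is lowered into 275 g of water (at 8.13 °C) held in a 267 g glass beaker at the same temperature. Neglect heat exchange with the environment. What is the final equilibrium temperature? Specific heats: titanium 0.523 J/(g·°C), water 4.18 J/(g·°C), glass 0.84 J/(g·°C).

T_f ≈ 38.7 °C

Net heat exchanged in the isolated system is zero:
696·0.523·(T − 154) + 275·4.18·(T − 8.13) + 267·0.84·(T − 8.13) = 0
(364.01 + 1149.5 + 224.28) T = 364.01·154 + 1149.5·8.13 + 224.28·8.13
T = 67226/1737.8 ≈ 38.68 °C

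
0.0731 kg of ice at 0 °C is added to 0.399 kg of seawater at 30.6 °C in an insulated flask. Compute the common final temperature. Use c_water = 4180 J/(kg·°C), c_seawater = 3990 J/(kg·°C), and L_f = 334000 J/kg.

T_f ≈ 12.8 °C

Conservation of energy gives ΣQ = 0:
latent heat to melt: 0.0731×334000 = 24415; warm the meltwater: 305.56 T; seawater: 1592(T − 30.6)
1897.6 T = 48716 − 24415 = 24300
T ≈ 12.81 °C — above 0 °C, consistent with complete melting.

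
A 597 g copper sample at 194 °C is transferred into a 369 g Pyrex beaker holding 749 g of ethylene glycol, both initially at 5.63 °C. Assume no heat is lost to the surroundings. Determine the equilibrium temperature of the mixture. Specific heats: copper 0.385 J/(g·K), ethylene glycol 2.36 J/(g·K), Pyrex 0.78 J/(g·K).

Net heat exchanged in the isolated system is zero:
597·0.385·(T − 194) + 749·2.36·(T − 5.63) + 369·0.78·(T − 5.63) = 0
229.84(T − 194) + 1767.6(T − 5.63) + 287.82(T − 5.63) = 0
(229.84 + 1767.6 + 287.82) T = 229.84·194 + 1767.6·5.63 + 287.82·5.63
T = 56162 / 2285.3 = 24.6 °C

T_f ≈ 24.6 °C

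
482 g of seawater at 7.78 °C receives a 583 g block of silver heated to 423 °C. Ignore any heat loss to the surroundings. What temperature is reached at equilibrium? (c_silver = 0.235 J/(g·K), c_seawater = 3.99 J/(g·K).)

T_f ≈ 35.4 °C

Conservation of energy gives ΣQ = 0:
583·0.235·(T − 423) + 482·3.99·(T − 7.78) = 0
137(T − 423) + 1923.2(T − 7.78) = 0
2060.2 T = 72915
T = 72915 / 2060.2 = 35.4 °C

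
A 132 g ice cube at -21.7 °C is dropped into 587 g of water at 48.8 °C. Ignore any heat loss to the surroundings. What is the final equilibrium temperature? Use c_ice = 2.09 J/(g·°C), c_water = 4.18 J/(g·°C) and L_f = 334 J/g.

Taking heat into each body as positive, Σ m c ΔT = 0:
ice -21.7→0 °C: 132·2.09·21.7 = 5986.6
  fusion: m_ice L_f = 132·334 = 44088
  warm the meltwater: 551.76 T
  water: 2453.7(T − 48.8)
3005.4 T = 119739 − 50075 = 69664
T ≈ 23.18 °C. Since T > 0 °C, the all-ice-melts assumption holds.

T_f ≈ 23.2 °C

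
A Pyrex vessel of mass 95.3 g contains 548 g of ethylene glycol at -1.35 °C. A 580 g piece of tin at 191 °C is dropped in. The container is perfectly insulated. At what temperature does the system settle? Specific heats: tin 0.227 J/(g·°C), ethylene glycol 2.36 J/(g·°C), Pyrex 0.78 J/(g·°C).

T_f ≈ 15.5 °C

With ΣQ=0 the equilibrium temperature is the m·c-weighted mean:
T_f = (131.66×191 + 1293.3×(-1.35) + 74.33×(-1.35)) / (131.66 + 1293.3 + 74.33)
    = 23301 / 1499.3 ≈ 15.54 °C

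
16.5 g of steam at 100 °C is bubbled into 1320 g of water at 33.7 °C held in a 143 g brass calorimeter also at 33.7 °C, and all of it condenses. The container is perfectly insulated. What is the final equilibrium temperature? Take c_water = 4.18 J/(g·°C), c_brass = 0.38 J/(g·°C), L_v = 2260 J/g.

T_f ≈ 41.1 °C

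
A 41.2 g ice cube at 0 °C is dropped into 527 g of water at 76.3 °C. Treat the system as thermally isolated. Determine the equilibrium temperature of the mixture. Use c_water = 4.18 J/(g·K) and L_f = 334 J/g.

T_f ≈ 65.0 °C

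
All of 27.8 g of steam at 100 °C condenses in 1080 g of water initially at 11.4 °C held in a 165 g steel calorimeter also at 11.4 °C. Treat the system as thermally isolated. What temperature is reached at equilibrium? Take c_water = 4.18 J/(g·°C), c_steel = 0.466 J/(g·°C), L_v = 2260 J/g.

T_f ≈ 26.9 °C

Energy balance with sensible and latent terms:
steam→water at 100 °C releases m L_v = 27.8·2260 = 62828; condensate cools 100→T: 27.8·4.18·(T − 100) = 116.2(T − 100); original water: 4514.4(T − 11.4); steel cup: 165·0.466·(T − 11.4) = 76.89(T − 11.4)
4707.5 T = 62828 + 11620 + 52341 = 126789
T ≈ 26.93 °C (< 100 °C, so full condensation is consistent).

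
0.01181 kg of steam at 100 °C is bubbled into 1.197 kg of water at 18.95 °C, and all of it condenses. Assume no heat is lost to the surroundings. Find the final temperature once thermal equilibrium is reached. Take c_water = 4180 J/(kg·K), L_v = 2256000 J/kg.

T_f ≈ 25.0 °C

Conservation of energy gives ΣQ = 0:
steam→water at 100 °C releases m L_v = 0.01181·2256000 = 26643; condensate cools 100→T: 0.01181·4180·(T − 100) = 49.37(T − 100); water warms: 1.197·4180·(T − 18.95) = 5003.5(T − 18.95)
5052.8 T = 26643 + 4936.6 + 94816 = 126396
T ≈ 25.01 °C (< 100 °C, so full condensation is consistent).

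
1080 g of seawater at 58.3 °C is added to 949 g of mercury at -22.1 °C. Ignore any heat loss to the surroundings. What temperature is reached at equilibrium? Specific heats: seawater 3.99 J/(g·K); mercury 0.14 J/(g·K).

T_f ≈ 55.9 °C

Taking heat into each body as positive, Σ m c ΔT = 0:
1080*3.99*(T − 58.3) + 949*0.14*(T − (-22.1)) = 0
4309.2(T − 58.3) + 132.86(T − (-22.1)) = 0
(4309.2 + 132.86) T = 4309.2*58.3 + 132.86*(-22.1)
T ≈ 55.90 °C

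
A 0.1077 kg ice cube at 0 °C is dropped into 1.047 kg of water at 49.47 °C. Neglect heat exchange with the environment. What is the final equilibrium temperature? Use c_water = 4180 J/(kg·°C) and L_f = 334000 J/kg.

T_f ≈ 37.4 °C

Energy balance with sensible and latent terms:
melt ice: 0.1077×334000 = 35972
  meltwater 0→T: 0.1077×4180×T = 450.19 T
  water cools: 1.047×4180×(T − 49.47) = 4376.5(T − 49.47)
4826.6 T = 216503 − 35972 = 180532
T ≈ 37.40 °C — above 0 °C, consistent with complete melting.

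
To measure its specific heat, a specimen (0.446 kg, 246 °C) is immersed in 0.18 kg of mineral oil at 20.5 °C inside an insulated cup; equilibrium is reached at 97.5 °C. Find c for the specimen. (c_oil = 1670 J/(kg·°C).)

Let T be the final temperature. ΣQ_i = 0:
0.446·c·(97.5 − 246) + 0.18·1670·(97.5 − 20.5) = 0
-66.23 c = -23146
c = -23146/-66.23 ≈ 349.5 J/(kg·°C)

c ≈ 349 J/(kg·°C)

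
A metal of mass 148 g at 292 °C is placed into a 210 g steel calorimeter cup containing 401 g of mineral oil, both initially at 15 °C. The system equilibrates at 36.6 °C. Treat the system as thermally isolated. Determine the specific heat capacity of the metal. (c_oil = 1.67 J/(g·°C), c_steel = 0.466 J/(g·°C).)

c ≈ 0.439 J/(g·°C)

Let T be the final temperature. ΣQ_i = 0:
148·c·(36.6 − 292) + 401·1.67·(36.6 − 15) + 210·0.466·(36.6 − 15) = 0
-37799 c = -16579
c = -16579/-37799 ≈ 0.4386 J/(g·°C)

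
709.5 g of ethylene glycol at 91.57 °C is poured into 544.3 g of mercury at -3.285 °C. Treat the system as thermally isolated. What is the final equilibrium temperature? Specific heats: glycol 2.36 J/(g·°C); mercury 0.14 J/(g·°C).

T_f ≈ 87.4 °C

T_f = Σ m_i c_i T_i / Σ m_i c_i:
T_f = (1674.4·91.57 + 76.2·(-3.285)) / (1674.4 + 76.2)
    = 153076 / 1750.6 ≈ 87.44 °C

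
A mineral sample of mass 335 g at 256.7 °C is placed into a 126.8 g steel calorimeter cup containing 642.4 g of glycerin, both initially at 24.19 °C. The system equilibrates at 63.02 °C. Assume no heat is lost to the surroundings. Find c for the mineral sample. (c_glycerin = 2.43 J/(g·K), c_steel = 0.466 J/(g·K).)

Let T be the final temperature. ΣQ_i = 0:
335×c×(63.02 − 256.7) + 642.4×2.43×(63.02 − 24.19) + 126.8×0.466×(63.02 − 24.19) = 0
-64883 c = -62909
c = -62909/-64883 ≈ 0.9696 J/(g·K)

c ≈ 0.97 J/(g·K)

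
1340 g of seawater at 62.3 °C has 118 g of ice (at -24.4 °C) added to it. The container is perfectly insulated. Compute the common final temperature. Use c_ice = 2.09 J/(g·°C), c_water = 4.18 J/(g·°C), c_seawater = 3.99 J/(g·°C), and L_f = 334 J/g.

Heat gained plus heat lost sum to zero:
ice -24.4→0 °C: 118×2.09×24.4 = 6017.5; latent heat to melt: 118×334 = 39412; meltwater 0→T: 118×4.18×T = 493.24 T; seawater: 5346.6(T − 62.3)
5839.8 T = 333093 − 45430 = 287664
T ≈ 49.26 °C — above 0 °C, consistent with complete melting.

T_f ≈ 49.3 °C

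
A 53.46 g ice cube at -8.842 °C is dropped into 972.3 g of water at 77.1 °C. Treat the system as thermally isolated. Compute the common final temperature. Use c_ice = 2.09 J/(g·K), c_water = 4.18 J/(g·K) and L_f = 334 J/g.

T_f ≈ 68.7 °C

Heat gained plus heat lost sum to zero:
ice -8.842→0 °C: 53.46·2.09·8.842 = 987.93
  latent heat to melt: 53.46·334 = 17856
  meltwater 0→T: 53.46·4.18·T = 223.46 T
  water: 4064.2(T − 77.1)
4287.7 T = 313351 − 18844 = 294507
T ≈ 68.69 °C. Since T > 0 °C, the all-ice-melts assumption holds.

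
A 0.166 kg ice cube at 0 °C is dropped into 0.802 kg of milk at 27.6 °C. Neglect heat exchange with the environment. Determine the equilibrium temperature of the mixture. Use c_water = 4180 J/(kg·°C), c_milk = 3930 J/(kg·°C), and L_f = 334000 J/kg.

Sum of m c ΔT and latent-heat terms is zero:
melt ice: 0.166·334000 = 55444; meltwater 0→T: 0.166·4180·T = 693.88 T; milk: 3151.9(T − 27.6)
3845.7 T = 86991 − 55444 = 31547
T ≈ 8.20 °C. Since T > 0 °C, the all-ice-melts assumption holds.

T_f ≈ 8.2 °C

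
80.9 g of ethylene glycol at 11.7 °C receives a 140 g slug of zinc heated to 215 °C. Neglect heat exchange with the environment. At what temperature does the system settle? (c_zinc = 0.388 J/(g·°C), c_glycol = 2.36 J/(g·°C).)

T_f ≈ 56.7 °C

T_f = Σ m_i c_i T_i / Σ m_i c_i:
T_f = (54.32*215 + 190.92*11.7) / (54.32 + 190.92)
    = 13913 / 245.24 ≈ 56.73 °C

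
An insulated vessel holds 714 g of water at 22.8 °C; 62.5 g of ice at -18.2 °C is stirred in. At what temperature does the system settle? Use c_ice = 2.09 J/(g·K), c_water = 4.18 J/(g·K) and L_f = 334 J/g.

Sum of m c ΔT and latent-heat terms is zero:
ice -18.2→0 °C: 62.5×2.09×18.2 = 2377.4
  latent heat to melt: 62.5×334 = 20875
  meltwater 0→T: 62.5×4.18×T = 261.25 T
  water cools: 714×4.18×(T − 22.8) = 2984.5(T − 22.8)
3245.8 T = 68047 − 23252 = 44795
T ≈ 13.80 °C. Since T > 0 °C, the all-ice-melts assumption holds.

T_f ≈ 13.8 °C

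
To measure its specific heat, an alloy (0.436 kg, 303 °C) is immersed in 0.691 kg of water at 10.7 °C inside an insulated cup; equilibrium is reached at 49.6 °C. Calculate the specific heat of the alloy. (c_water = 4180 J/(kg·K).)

Energy conservation, ΣQ = 0:
0.436·c·(49.6 − 303) + 0.691·4180·(49.6 − 10.7) = 0
-110.48 c = -112358
c = -112358/-110.48 ≈ 1017 J/(kg·K)

c ≈ 1020 J/(kg·K)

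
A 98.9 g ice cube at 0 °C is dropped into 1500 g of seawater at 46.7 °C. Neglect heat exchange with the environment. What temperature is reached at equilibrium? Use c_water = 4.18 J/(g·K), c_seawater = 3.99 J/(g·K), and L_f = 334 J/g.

T_f ≈ 38.5 °C

Energy balance with sensible and latent terms:
fusion: m_ice L_f = 98.9×334 = 33033
  meltwater 0→T: 98.9×4.18×T = 413.4 T
  seawater: 5985(T − 46.7)
6398.4 T = 279500 − 33033 = 246467
T ≈ 38.52 °C. Since T > 0 °C, the all-ice-melts assumption holds.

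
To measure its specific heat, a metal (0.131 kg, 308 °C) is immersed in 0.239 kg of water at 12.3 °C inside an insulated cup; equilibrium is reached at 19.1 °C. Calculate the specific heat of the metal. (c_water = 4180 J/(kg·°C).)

c ≈ 179 J/(kg·°C)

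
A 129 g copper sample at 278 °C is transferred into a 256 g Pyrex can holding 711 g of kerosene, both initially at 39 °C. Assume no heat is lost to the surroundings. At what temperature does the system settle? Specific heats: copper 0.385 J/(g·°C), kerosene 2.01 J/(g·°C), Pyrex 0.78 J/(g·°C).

Taking heat into each body as positive, Σ m c ΔT = 0:
129×0.385×(T − 278) + 711×2.01×(T − 39) + 256×0.78×(T − 39) = 0
(49.66 + 1429.1 + 199.68) T = 49.66×278 + 1429.1×39 + 199.68×39
T = 77330/1678.5 ≈ 46.07 °C

T_f ≈ 46.1 °C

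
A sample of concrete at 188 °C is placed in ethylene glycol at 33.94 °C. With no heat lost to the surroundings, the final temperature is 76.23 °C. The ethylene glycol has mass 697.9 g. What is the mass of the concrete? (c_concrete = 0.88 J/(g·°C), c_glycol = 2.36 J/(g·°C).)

m ≈ 708 g

Taking heat into each body as positive, Σ m c ΔT = 0:
m×0.88×(76.23 − 188) + 697.9×2.36×(76.23 − 33.94) = 0
-98.36 m = -69653
m = -69653/-98.36 ≈ 708.2 g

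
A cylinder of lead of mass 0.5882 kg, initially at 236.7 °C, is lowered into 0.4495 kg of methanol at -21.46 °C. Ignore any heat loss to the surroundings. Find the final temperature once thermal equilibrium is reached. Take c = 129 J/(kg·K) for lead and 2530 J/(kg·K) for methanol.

T_f ≈ -5.3 °C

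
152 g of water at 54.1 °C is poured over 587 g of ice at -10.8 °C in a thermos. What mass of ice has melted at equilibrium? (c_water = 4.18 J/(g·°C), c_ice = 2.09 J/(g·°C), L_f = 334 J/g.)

m_melted ≈ 63.2 g

Water can give up m c ΔT = 152×4.18×54.1 = 34373 J before reaching 0 °C.
Warming the ice to 0 °C takes 587×2.09×10.8 = 13250 J, leaving 21123 J for melting.
Fully melting the ice requires m_ice L_f = 587×334 = 196058 J.
21123 J < 196058 J, so only part of the ice melts and the system sits at 0 °C.
m_melt = 21123 / L_f = 63.24 g.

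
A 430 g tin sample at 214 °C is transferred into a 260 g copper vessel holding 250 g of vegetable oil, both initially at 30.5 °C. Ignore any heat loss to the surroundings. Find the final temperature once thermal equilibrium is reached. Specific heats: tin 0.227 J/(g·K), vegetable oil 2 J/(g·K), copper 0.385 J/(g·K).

Net heat exchanged in the isolated system is zero:
430×0.227×(T − 214) + 250×2×(T − 30.5) + 260×0.385×(T − 30.5) = 0
97.61(T − 214) + 500(T − 30.5) + 100.1(T − 30.5) = 0
697.71 T = 39192
T = 39192 / 697.71 = 56.2 °C

T_f ≈ 56.2 °C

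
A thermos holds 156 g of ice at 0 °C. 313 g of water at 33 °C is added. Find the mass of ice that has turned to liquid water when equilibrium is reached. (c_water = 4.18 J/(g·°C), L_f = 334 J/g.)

m_melted ≈ 129 g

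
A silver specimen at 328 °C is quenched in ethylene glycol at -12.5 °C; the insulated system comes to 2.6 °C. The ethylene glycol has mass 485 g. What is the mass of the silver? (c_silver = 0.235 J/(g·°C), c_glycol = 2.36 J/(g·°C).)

|Q_silver| = |Q_glycol|:
m×0.235×(328 − 2.6) = 485×2.36×(2.6 − (-12.5))
76.47 m = 17283  ⇒  m ≈ 226 g

m ≈ 226 g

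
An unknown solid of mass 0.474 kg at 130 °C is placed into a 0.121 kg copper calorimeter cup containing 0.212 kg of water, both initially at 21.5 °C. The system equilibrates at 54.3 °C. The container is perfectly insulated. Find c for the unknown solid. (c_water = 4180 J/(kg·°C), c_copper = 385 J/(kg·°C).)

c ≈ 853 J/(kg·°C)

Setting the total heat transfer to zero:
0.474×c×(54.3 − 130) + 0.212×4180×(54.3 − 21.5) + 0.121×385×(54.3 − 21.5) = 0
-35.88 c = -30594
c = -30594/-35.88 ≈ 852.6 J/(kg·°C)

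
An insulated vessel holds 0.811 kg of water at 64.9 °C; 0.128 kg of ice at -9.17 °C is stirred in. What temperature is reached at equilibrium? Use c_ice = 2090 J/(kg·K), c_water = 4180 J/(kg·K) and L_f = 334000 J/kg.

Energy balance with sensible and latent terms:
warm ice to 0 °C: 0.128·2090·(0 − (-9.17)) = 2453.2; melt ice: 0.128·334000 = 42752; warm the meltwater: 535.04 T; water: 3390(T − 64.9)
3925 T = 220010 − 45205 = 174805
T ≈ 44.54 °C. Since T > 0 °C, the all-ice-melts assumption holds.

T_f ≈ 44.5 °C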